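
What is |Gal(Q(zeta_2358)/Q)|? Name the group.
|Gal(Q(zeta_2358)/Q)| = phi(2358) = 780; group ≅ (Z/2358Z)^* ≅ Z/6Z × Z/130Z

The n-th cyclotomic polynomial Φ_2358(x) is the minimal polynomial of zeta_2358 over Q and has degree phi(2358) = 780. So Q(zeta_2358) is a degree-780 Galois extension with Galois group (Z/2358Z)^*. By CRT, (Z/2358Z)^* ≅ (Z/2Z)^* × (Z/9Z)^* × (Z/131Z)^*. Each prime-power unit group is (Z/2Z)^* ≅ trivial group (order 1); (Z/9Z)^* ≅ Z/6Z; (Z/131Z)^* ≅ Z/130Z. Hence Gal(Q(zeta_2358)/Q) ≅ Z/6Z × Z/130Z.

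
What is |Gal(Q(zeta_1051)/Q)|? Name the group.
|Gal(Q(zeta_1051)/Q)| = phi(1051) = 1050; group ≅ (Z/1051Z)^* ≅ Z/1050Z

The n-th cyclotomic polynomial Φ_1051(x) is the minimal polynomial of zeta_1051 over Q and has degree phi(1051) = 1050. So Q(zeta_1051) is a degree-1050 Galois extension with Galois group (Z/1051Z)^*. (Z/1051Z)^* is cyclic since 1051 is an odd prime power (or 4). Hence Gal(Q(zeta_1051)/Q) ≅ Z/1050Z.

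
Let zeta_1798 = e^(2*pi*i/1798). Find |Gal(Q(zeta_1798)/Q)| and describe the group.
|Gal(Q(zeta_1798)/Q)| = phi(1798) = 840; group ≅ (Z/1798Z)^* ≅ Z/28Z × Z/30Z

The n-th cyclotomic polynomial Φ_1798(x) is the minimal polynomial of zeta_1798 over Q and has degree phi(1798) = 840. So Q(zeta_1798) is a degree-840 Galois extension with Galois group (Z/1798Z)^*. By CRT, (Z/1798Z)^* ≅ (Z/2Z)^* × (Z/29Z)^* × (Z/31Z)^*. Each prime-power unit group is (Z/2Z)^* ≅ trivial group (order 1); (Z/29Z)^* ≅ Z/28Z; (Z/31Z)^* ≅ Z/30Z. Hence Gal(Q(zeta_1798)/Q) ≅ Z/28Z × Z/30Z.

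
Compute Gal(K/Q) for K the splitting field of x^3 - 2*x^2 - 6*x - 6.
Gal(K/Q) = S_3 (symmetric group of order 6)

Compute the discriminant of x^3 + (-2)*x^2 + (-6)*x + (-6): Δ = -1452. Since Δ is not a rational square, the Galois group is not contained in A_3; it must be the full S_3 (irreducibility of the cubic rules out anything smaller).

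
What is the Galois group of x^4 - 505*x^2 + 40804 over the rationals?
Gal(K/Q) = Z/2Z (cyclic of order 2)

f factors as (x^2 - 101)(x^2 - 404), so the splitting field is K = Q(sqrt(101), sqrt(404)). The squarefree part of 101 is 101 and the squarefree part of 404 is also 101, so sqrt(101) and sqrt(404) are both rational multiples of sqrt(101). Hence Q(sqrt(101)) = Q(sqrt(404)) = Q(sqrt(101)), and the splitting field collapses to a single degree-2 extension with Galois group Z/2Z.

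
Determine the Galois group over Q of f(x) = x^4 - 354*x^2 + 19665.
Gal(K/Q) = V_4 (Klein four-group, Z/2Z × Z/2Z)

f factors as (x^2 - 285)(x^2 - 69), so the splitting field is K = Q(sqrt(285), sqrt(69)). The elements 285, 69, 19665 are all non-squares in Q, so sqrt(285) and sqrt(69) generate independent quadratic extensions. Thus [K:Q] = 4 and Gal(K/Q) is generated by the two order-2 automorphisms sqrt(285) ↦ -sqrt(285) and sqrt(69) ↦ -sqrt(69), giving V_4.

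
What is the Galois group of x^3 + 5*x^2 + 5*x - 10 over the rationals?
Gal(K/Q) = S_3 (symmetric group of order 6)

Compute the discriminant of x^3 + (5)*x^2 + (5)*x + (-10): Δ = -2075. Since Δ is not a rational square, the Galois group is not contained in A_3; it must be the full S_3 (irreducibility of the cubic rules out anything smaller).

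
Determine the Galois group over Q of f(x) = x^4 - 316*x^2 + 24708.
Gal(K/Q) = V_4 (Klein four-group, Z/2Z × Z/2Z)

f factors as (x^2 - 174)(x^2 - 142), so the splitting field is K = Q(sqrt(174), sqrt(142)). The elements 174, 142, 24708 are all non-squares in Q, so sqrt(174) and sqrt(142) generate independent quadratic extensions. Thus [K:Q] = 4 and Gal(K/Q) is generated by the two order-2 automorphisms sqrt(174) ↦ -sqrt(174) and sqrt(142) ↦ -sqrt(142), giving V_4.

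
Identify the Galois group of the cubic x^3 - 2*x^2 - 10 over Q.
Gal(K/Q) = S_3 (symmetric group of order 6)

Compute the discriminant of x^3 + (-2)*x^2 + (0)*x + (-10): Δ = -3020. Since Δ is not a rational square, the Galois group is not contained in A_3; it must be the full S_3 (irreducibility of the cubic rules out anything smaller).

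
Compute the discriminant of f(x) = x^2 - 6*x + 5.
Δ = 16

For a quadratic a x^2 + b x + c the discriminant is Δ = b^2 - 4ac = (-6)^2 - 4*(1)*(5) = 36 - (20) = 16.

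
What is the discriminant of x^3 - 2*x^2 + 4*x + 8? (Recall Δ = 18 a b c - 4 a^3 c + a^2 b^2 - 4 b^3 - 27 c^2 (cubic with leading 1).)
Δ = -2816

For x^3 + a x^2 + b x + c the discriminant is Δ = 18 a b c - 4 a^3 c + a^2 b^2 - 4 b^3 - 27 c^2.
Plug a = -2, b = 4, c = 8:
  18*(-2)*(4)*(8) - 4*(-2)^3*(8) + (-2)^2*(4)^2 - 4*(4)^3 - 27*(8)^2
  = -1152 + (256) + 64 + (-256) + (-1728)
  = -2816.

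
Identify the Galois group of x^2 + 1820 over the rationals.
Gal(K/Q) = Z/2Z (cyclic of order 2)

x^2 + 1820 is irreducible over Q since -1820 is not a rational square. The splitting field Q(sqrt(-1820)) has degree 2 over Q, and its unique nontrivial automorphism is sqrt(-1820) ↦ -sqrt(-1820). Hence Gal(Q(sqrt(-1820))/Q) = Z/2Z.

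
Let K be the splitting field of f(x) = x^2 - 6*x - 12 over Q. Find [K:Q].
[K:Q] = 2

The discriminant of x^2 + (-6)*x + (-12) is b^2 - 4c = 36 - (-48) = 84. Since 84 is not a perfect square in Q, the polynomial is irreducible over Q. Its two roots generate a degree-2 extension, so [K:Q] = 2.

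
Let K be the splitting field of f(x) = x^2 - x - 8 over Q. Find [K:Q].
[K:Q] = 2

The discriminant of x^2 + (-1)*x + (-8) is b^2 - 4c = 1 - (-32) = 33. Since 33 is not a perfect square in Q, the polynomial is irreducible over Q. Its two roots generate a degree-2 extension, so [K:Q] = 2.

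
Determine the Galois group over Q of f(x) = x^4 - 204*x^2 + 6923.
Gal(K/Q) = V_4 (Klein four-group, Z/2Z × Z/2Z)

f factors as (x^2 - 161)(x^2 - 43), so the splitting field is K = Q(sqrt(161), sqrt(43)). The elements 161, 43, 6923 are all non-squares in Q, so sqrt(161) and sqrt(43) generate independent quadratic extensions. Thus [K:Q] = 4 and Gal(K/Q) is generated by the two order-2 automorphisms sqrt(161) ↦ -sqrt(161) and sqrt(43) ↦ -sqrt(43), giving V_4.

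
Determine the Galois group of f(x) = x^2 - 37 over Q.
Gal(K/Q) = Z/2Z (cyclic of order 2)

x^2 - 37 is irreducible over Q since 37 is not a rational square. The splitting field Q(sqrt(37)) has degree 2 over Q, and its unique nontrivial automorphism is sqrt(37) ↦ -sqrt(37). Hence Gal(Q(sqrt(37))/Q) = Z/2Z.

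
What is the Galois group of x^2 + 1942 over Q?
Gal(K/Q) = Z/2Z (cyclic of order 2)

x^2 + 1942 is irreducible over Q since -1942 is not a rational square. The splitting field Q(sqrt(-1942)) has degree 2 over Q, and its unique nontrivial automorphism is sqrt(-1942) ↦ -sqrt(-1942). Hence Gal(Q(sqrt(-1942))/Q) = Z/2Z.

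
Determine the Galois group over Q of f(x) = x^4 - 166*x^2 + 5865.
Gal(K/Q) = V_4 (Klein four-group, Z/2Z × Z/2Z)

f factors as (x^2 - 115)(x^2 - 51), so the splitting field is K = Q(sqrt(115), sqrt(51)). The elements 115, 51, 5865 are all non-squares in Q, so sqrt(115) and sqrt(51) generate independent quadratic extensions. Thus [K:Q] = 4 and Gal(K/Q) is generated by the two order-2 automorphisms sqrt(115) ↦ -sqrt(115) and sqrt(51) ↦ -sqrt(51), giving V_4.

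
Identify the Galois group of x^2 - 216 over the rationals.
Gal(K/Q) = Z/2Z (cyclic of order 2)

x^2 - 216 is irreducible over Q since 216 is not a rational square. The splitting field Q(sqrt(216)) has degree 2 over Q, and its unique nontrivial automorphism is sqrt(216) ↦ -sqrt(216). Hence Gal(Q(sqrt(216))/Q) = Z/2Z.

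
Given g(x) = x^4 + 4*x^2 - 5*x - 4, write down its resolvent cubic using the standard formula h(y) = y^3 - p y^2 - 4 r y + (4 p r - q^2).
h(y) = y^3 - 4*y^2 + 16*y - 89

Identify coefficients: p = 4, q = -5, r = -4.
Plug into h(y) = y^3 - p y^2 - 4 r y + (4 p r - q^2):
  h(y) = y^3 - (4) y^2 - 4*(-4) y + (4*(4)*(-4) - (-5)^2)
       = y^3 + (-4) y^2 + (16) y + (-89).
Simplifying: h(y) = y^3 - 4*y^2 + 16*y - 89.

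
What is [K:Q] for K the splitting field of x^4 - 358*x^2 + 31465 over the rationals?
[K:Q] = 4

f factors as (x^2 - 203)(x^2 - 155); the splitting field is K = Q(sqrt(203), sqrt(155)). Since 203, 155, and 31465 are all non-squares in Q, the three subfields Q(sqrt(203)), Q(sqrt(155)), Q(sqrt(31465)) are distinct degree-2 extensions, so [K:Q] = 4 (Klein four Galois group).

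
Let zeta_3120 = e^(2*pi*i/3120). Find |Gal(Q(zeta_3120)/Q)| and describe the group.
|Gal(Q(zeta_3120)/Q)| = phi(3120) = 768; group ≅ (Z/3120Z)^* ≅ Z/2Z × Z/2Z × Z/4Z × Z/4Z × Z/12Z

The n-th cyclotomic polynomial Φ_3120(x) is the minimal polynomial of zeta_3120 over Q and has degree phi(3120) = 768. So Q(zeta_3120) is a degree-768 Galois extension with Galois group (Z/3120Z)^*. By CRT, (Z/3120Z)^* ≅ (Z/16Z)^* × (Z/3Z)^* × (Z/5Z)^* × (Z/13Z)^*. Each prime-power unit group is (Z/16Z)^* ≅ Z/2Z × Z/4Z; (Z/3Z)^* ≅ Z/2Z; (Z/5Z)^* ≅ Z/4Z; (Z/13Z)^* ≅ Z/12Z. Hence Gal(Q(zeta_3120)/Q) ≅ Z/2Z × Z/2Z × Z/4Z × Z/4Z × Z/12Z.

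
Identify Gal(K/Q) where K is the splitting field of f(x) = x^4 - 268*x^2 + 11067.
Gal(K/Q) = V_4 (Klein four-group, Z/2Z × Z/2Z)

f factors as (x^2 - 217)(x^2 - 51), so the splitting field is K = Q(sqrt(217), sqrt(51)). The elements 217, 51, 11067 are all non-squares in Q, so sqrt(217) and sqrt(51) generate independent quadratic extensions. Thus [K:Q] = 4 and Gal(K/Q) is generated by the two order-2 automorphisms sqrt(217) ↦ -sqrt(217) and sqrt(51) ↦ -sqrt(51), giving V_4.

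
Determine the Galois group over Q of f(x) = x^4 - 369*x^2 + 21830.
Gal(K/Q) = V_4 (Klein four-group, Z/2Z × Z/2Z)

f factors as (x^2 - 74)(x^2 - 295), so the splitting field is K = Q(sqrt(74), sqrt(295)). The elements 74, 295, 21830 are all non-squares in Q, so sqrt(74) and sqrt(295) generate independent quadratic extensions. Thus [K:Q] = 4 and Gal(K/Q) is generated by the two order-2 automorphisms sqrt(74) ↦ -sqrt(74) and sqrt(295) ↦ -sqrt(295), giving V_4.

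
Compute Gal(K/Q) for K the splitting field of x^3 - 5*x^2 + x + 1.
Gal(K/Q) = S_3 (symmetric group of order 6)

Compute the discriminant of x^3 + (-5)*x^2 + (1)*x + (1): Δ = 404. Since Δ is not a rational square, the Galois group is not contained in A_3; it must be the full S_3 (irreducibility of the cubic rules out anything smaller).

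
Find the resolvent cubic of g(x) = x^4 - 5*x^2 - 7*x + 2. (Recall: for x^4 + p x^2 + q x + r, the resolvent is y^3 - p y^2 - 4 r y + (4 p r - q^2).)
h(y) = y^3 + 5*y^2 - 8*y - 89

Identify coefficients: p = -5, q = -7, r = 2.
Plug into h(y) = y^3 - p y^2 - 4 r y + (4 p r - q^2):
  h(y) = y^3 - (-5) y^2 - 4*(2) y + (4*(-5)*(2) - (-7)^2)
       = y^3 + (5) y^2 + (-8) y + (-89).
Simplifying: h(y) = y^3 + 5*y^2 - 8*y - 89.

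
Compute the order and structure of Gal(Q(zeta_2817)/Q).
|Gal(Q(zeta_2817)/Q)| = phi(2817) = 1872; group ≅ (Z/2817Z)^* ≅ Z/6Z × Z/312Z

The n-th cyclotomic polynomial Φ_2817(x) is the minimal polynomial of zeta_2817 over Q and has degree phi(2817) = 1872. So Q(zeta_2817) is a degree-1872 Galois extension with Galois group (Z/2817Z)^*. By CRT, (Z/2817Z)^* ≅ (Z/9Z)^* × (Z/313Z)^*. Each prime-power unit group is (Z/9Z)^* ≅ Z/6Z; (Z/313Z)^* ≅ Z/312Z. Hence Gal(Q(zeta_2817)/Q) ≅ Z/6Z × Z/312Z.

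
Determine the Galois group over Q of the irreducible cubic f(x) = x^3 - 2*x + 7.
Gal(K/Q) = S_3 (symmetric group of order 6)

Compute the discriminant of x^3 + (0)*x^2 + (-2)*x + (7): Δ = -1291. Since Δ is not a rational square, the Galois group is not contained in A_3; it must be the full S_3 (irreducibility of the cubic rules out anything smaller).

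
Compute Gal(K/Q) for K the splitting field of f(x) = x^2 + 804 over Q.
Gal(K/Q) = Z/2Z (cyclic of order 2)

x^2 + 804 is irreducible over Q since -804 is not a rational square. The splitting field Q(sqrt(-804)) has degree 2 over Q, and its unique nontrivial automorphism is sqrt(-804) ↦ -sqrt(-804). Hence Gal(Q(sqrt(-804))/Q) = Z/2Z.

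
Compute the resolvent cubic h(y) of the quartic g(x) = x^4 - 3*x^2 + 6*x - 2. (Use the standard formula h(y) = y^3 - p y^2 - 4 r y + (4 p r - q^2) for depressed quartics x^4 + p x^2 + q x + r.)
h(y) = y^3 + 3*y^2 + 8*y - 12

Identify coefficients: p = -3, q = 6, r = -2.
Plug into h(y) = y^3 - p y^2 - 4 r y + (4 p r - q^2):
  h(y) = y^3 - (-3) y^2 - 4*(-2) y + (4*(-3)*(-2) - (6)^2)
       = y^3 + (3) y^2 + (8) y + (-12).
Simplifying: h(y) = y^3 + 3*y^2 + 8*y - 12.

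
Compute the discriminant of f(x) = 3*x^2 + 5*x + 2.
Δ = 1

For a quadratic a x^2 + b x + c the discriminant is Δ = b^2 - 4ac = (5)^2 - 4*(3)*(2) = 25 - (24) = 1.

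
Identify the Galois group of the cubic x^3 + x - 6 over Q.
Gal(K/Q) = S_3 (symmetric group of order 6)

Compute the discriminant of x^3 + (0)*x^2 + (1)*x + (-6): Δ = -976. Since Δ is not a rational square, the Galois group is not contained in A_3; it must be the full S_3 (irreducibility of the cubic rules out anything smaller).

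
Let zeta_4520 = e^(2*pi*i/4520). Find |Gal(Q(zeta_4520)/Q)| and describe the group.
|Gal(Q(zeta_4520)/Q)| = phi(4520) = 1792; group ≅ (Z/4520Z)^* ≅ Z/2Z × Z/2Z × Z/4Z × Z/112Z

The n-th cyclotomic polynomial Φ_4520(x) is the minimal polynomial of zeta_4520 over Q and has degree phi(4520) = 1792. So Q(zeta_4520) is a degree-1792 Galois extension with Galois group (Z/4520Z)^*. By CRT, (Z/4520Z)^* ≅ (Z/8Z)^* × (Z/5Z)^* × (Z/113Z)^*. Each prime-power unit group is (Z/8Z)^* ≅ Z/2Z × Z/2Z; (Z/5Z)^* ≅ Z/4Z; (Z/113Z)^* ≅ Z/112Z. Hence Gal(Q(zeta_4520)/Q) ≅ Z/2Z × Z/2Z × Z/4Z × Z/112Z.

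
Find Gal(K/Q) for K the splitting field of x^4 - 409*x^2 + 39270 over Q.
Gal(K/Q) = V_4 (Klein four-group, Z/2Z × Z/2Z)

f factors as (x^2 - 255)(x^2 - 154), so the splitting field is K = Q(sqrt(255), sqrt(154)). The elements 255, 154, 39270 are all non-squares in Q, so sqrt(255) and sqrt(154) generate independent quadratic extensions. Thus [K:Q] = 4 and Gal(K/Q) is generated by the two order-2 automorphisms sqrt(255) ↦ -sqrt(255) and sqrt(154) ↦ -sqrt(154), giving V_4.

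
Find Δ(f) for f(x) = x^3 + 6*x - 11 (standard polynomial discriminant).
Δ = -4131

For a depressed cubic x^3 + p x + q the discriminant is Δ = -4 p^3 - 27 q^2 = -4*(6)^3 - 27*(-11)^2 = -864 - 3267 = -4131.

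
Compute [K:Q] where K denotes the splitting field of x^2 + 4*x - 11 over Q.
[K:Q] = 2

The discriminant of x^2 + (4)*x + (-11) is b^2 - 4c = 16 - (-44) = 60. Since 60 is not a perfect square in Q, the polynomial is irreducible over Q. Its two roots generate a degree-2 extension, so [K:Q] = 2.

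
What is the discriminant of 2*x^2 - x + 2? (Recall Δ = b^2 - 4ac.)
Δ = -15

For a quadratic a x^2 + b x + c the discriminant is Δ = b^2 - 4ac = (-1)^2 - 4*(2)*(2) = 1 - (16) = -15.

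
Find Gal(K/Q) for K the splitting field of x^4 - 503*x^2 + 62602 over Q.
Gal(K/Q) = V_4 (Klein four-group, Z/2Z × Z/2Z)

f factors as (x^2 - 277)(x^2 - 226), so the splitting field is K = Q(sqrt(277), sqrt(226)). The elements 277, 226, 62602 are all non-squares in Q, so sqrt(277) and sqrt(226) generate independent quadratic extensions. Thus [K:Q] = 4 and Gal(K/Q) is generated by the two order-2 automorphisms sqrt(277) ↦ -sqrt(277) and sqrt(226) ↦ -sqrt(226), giving V_4.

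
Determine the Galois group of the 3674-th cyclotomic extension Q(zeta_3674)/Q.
|Gal(Q(zeta_3674)/Q)| = phi(3674) = 1660; group ≅ (Z/3674Z)^* ≅ Z/10Z × Z/166Z

The n-th cyclotomic polynomial Φ_3674(x) is the minimal polynomial of zeta_3674 over Q and has degree phi(3674) = 1660. So Q(zeta_3674) is a degree-1660 Galois extension with Galois group (Z/3674Z)^*. By CRT, (Z/3674Z)^* ≅ (Z/2Z)^* × (Z/11Z)^* × (Z/167Z)^*. Each prime-power unit group is (Z/2Z)^* ≅ trivial group (order 1); (Z/11Z)^* ≅ Z/10Z; (Z/167Z)^* ≅ Z/166Z. Hence Gal(Q(zeta_3674)/Q) ≅ Z/10Z × Z/166Z.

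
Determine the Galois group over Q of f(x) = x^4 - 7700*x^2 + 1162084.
Gal(K/Q) = Z/2Z (cyclic of order 2)

f factors as (x^2 - 154)(x^2 - 7546), so the splitting field is K = Q(sqrt(154), sqrt(7546)). The squarefree part of 154 is 154 and the squarefree part of 7546 is also 154, so sqrt(154) and sqrt(7546) are both rational multiples of sqrt(154). Hence Q(sqrt(154)) = Q(sqrt(7546)) = Q(sqrt(154)), and the splitting field collapses to a single degree-2 extension with Galois group Z/2Z.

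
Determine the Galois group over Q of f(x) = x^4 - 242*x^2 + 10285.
Gal(K/Q) = V_4 (Klein four-group, Z/2Z × Z/2Z)

f factors as (x^2 - 55)(x^2 - 187), so the splitting field is K = Q(sqrt(55), sqrt(187)). The elements 55, 187, 10285 are all non-squares in Q, so sqrt(55) and sqrt(187) generate independent quadratic extensions. Thus [K:Q] = 4 and Gal(K/Q) is generated by the two order-2 automorphisms sqrt(55) ↦ -sqrt(55) and sqrt(187) ↦ -sqrt(187), giving V_4.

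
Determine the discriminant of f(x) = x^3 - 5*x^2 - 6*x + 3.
Δ = 4641

For x^3 + a x^2 + b x + c the discriminant is Δ = 18 a b c - 4 a^3 c + a^2 b^2 - 4 b^3 - 27 c^2.
Plug a = -5, b = -6, c = 3:
  18*(-5)*(-6)*(3) - 4*(-5)^3*(3) + (-5)^2*(-6)^2 - 4*(-6)^3 - 27*(3)^2
  = 1620 + (1500) + 900 + (864) + (-243)
  = 4641.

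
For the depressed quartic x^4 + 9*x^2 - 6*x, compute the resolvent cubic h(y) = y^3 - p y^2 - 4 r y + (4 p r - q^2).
h(y) = y^3 - 9*y^2 - 36

Identify coefficients: p = 9, q = -6, r = 0.
Plug into h(y) = y^3 - p y^2 - 4 r y + (4 p r - q^2):
  h(y) = y^3 - (9) y^2 - 4*(0) y + (4*(9)*(0) - (-6)^2)
       = y^3 + (-9) y^2 + (0) y + (-36).
Simplifying: h(y) = y^3 - 9*y^2 - 36.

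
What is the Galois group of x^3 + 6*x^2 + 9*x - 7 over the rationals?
Gal(K/Q) = S_3 (symmetric group of order 6)

Compute the discriminant of x^3 + (6)*x^2 + (9)*x + (-7): Δ = -2079. Since Δ is not a rational square, the Galois group is not contained in A_3; it must be the full S_3 (irreducibility of the cubic rules out anything smaller).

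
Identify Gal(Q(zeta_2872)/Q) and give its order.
|Gal(Q(zeta_2872)/Q)| = phi(2872) = 1432; group ≅ (Z/2872Z)^* ≅ Z/2Z × Z/2Z × Z/358Z

The n-th cyclotomic polynomial Φ_2872(x) is the minimal polynomial of zeta_2872 over Q and has degree phi(2872) = 1432. So Q(zeta_2872) is a degree-1432 Galois extension with Galois group (Z/2872Z)^*. By CRT, (Z/2872Z)^* ≅ (Z/8Z)^* × (Z/359Z)^*. Each prime-power unit group is (Z/8Z)^* ≅ Z/2Z × Z/2Z; (Z/359Z)^* ≅ Z/358Z. Hence Gal(Q(zeta_2872)/Q) ≅ Z/2Z × Z/2Z × Z/358Z.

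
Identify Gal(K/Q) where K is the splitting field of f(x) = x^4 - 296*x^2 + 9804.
Gal(K/Q) = V_4 (Klein four-group, Z/2Z × Z/2Z)

f factors as (x^2 - 258)(x^2 - 38), so the splitting field is K = Q(sqrt(258), sqrt(38)). The elements 258, 38, 9804 are all non-squares in Q, so sqrt(258) and sqrt(38) generate independent quadratic extensions. Thus [K:Q] = 4 and Gal(K/Q) is generated by the two order-2 automorphisms sqrt(258) ↦ -sqrt(258) and sqrt(38) ↦ -sqrt(38), giving V_4.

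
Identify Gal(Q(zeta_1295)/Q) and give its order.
|Gal(Q(zeta_1295)/Q)| = phi(1295) = 864; group ≅ (Z/1295Z)^* ≅ Z/4Z × Z/6Z × Z/36Z

The n-th cyclotomic polynomial Φ_1295(x) is the minimal polynomial of zeta_1295 over Q and has degree phi(1295) = 864. So Q(zeta_1295) is a degree-864 Galois extension with Galois group (Z/1295Z)^*. By CRT, (Z/1295Z)^* ≅ (Z/5Z)^* × (Z/7Z)^* × (Z/37Z)^*. Each prime-power unit group is (Z/5Z)^* ≅ Z/4Z; (Z/7Z)^* ≅ Z/6Z; (Z/37Z)^* ≅ Z/36Z. Hence Gal(Q(zeta_1295)/Q) ≅ Z/4Z × Z/6Z × Z/36Z.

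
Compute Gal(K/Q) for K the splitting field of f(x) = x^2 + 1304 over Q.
Gal(K/Q) = Z/2Z (cyclic of order 2)

x^2 + 1304 is irreducible over Q since -1304 is not a rational square. The splitting field Q(sqrt(-1304)) has degree 2 over Q, and its unique nontrivial automorphism is sqrt(-1304) ↦ -sqrt(-1304). Hence Gal(Q(sqrt(-1304))/Q) = Z/2Z.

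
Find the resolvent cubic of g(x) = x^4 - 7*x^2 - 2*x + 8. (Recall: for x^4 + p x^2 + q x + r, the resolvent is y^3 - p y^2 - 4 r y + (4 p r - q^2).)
h(y) = y^3 + 7*y^2 - 32*y - 228

Identify coefficients: p = -7, q = -2, r = 8.
Plug into h(y) = y^3 - p y^2 - 4 r y + (4 p r - q^2):
  h(y) = y^3 - (-7) y^2 - 4*(8) y + (4*(-7)*(8) - (-2)^2)
       = y^3 + (7) y^2 + (-32) y + (-228).
Simplifying: h(y) = y^3 + 7*y^2 - 32*y - 228.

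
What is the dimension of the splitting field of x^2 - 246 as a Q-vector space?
[K:Q] = 2

The polynomial x^2 - 246 is irreducible over Q since 246 is not a perfect square. Its splitting field is Q(sqrt(246)), which has degree 2 over Q.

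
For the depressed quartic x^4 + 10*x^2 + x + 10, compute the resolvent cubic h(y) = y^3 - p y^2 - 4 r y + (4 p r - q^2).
h(y) = y^3 - 10*y^2 - 40*y + 399

Identify coefficients: p = 10, q = 1, r = 10.
Plug into h(y) = y^3 - p y^2 - 4 r y + (4 p r - q^2):
  h(y) = y^3 - (10) y^2 - 4*(10) y + (4*(10)*(10) - (1)^2)
       = y^3 + (-10) y^2 + (-40) y + (399).
Simplifying: h(y) = y^3 - 10*y^2 - 40*y + 399.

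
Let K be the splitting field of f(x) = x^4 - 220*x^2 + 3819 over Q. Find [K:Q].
[K:Q] = 4

f factors as (x^2 - 19)(x^2 - 201); the splitting field is K = Q(sqrt(19), sqrt(201)). Since 19, 201, and 3819 are all non-squares in Q, the three subfields Q(sqrt(19)), Q(sqrt(201)), Q(sqrt(3819)) are distinct degree-2 extensions, so [K:Q] = 4 (Klein four Galois group).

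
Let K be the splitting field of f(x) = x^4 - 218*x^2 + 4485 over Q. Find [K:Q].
[K:Q] = 4

f factors as (x^2 - 195)(x^2 - 23); the splitting field is K = Q(sqrt(195), sqrt(23)). Since 195, 23, and 4485 are all non-squares in Q, the three subfields Q(sqrt(195)), Q(sqrt(23)), Q(sqrt(4485)) are distinct degree-2 extensions, so [K:Q] = 4 (Klein four Galois group).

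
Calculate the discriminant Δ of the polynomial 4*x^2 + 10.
Δ = -160

For a quadratic a x^2 + b x + c the discriminant is Δ = b^2 - 4ac = (0)^2 - 4*(4)*(10) = 0 - (160) = -160.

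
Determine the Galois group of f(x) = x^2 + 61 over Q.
Gal(K/Q) = Z/2Z (cyclic of order 2)

x^2 + 61 is irreducible over Q since -61 is not a rational square. The splitting field Q(sqrt(-61)) has degree 2 over Q, and its unique nontrivial automorphism is sqrt(-61) ↦ -sqrt(-61). Hence Gal(Q(sqrt(-61))/Q) = Z/2Z.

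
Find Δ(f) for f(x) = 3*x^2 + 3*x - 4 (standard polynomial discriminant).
Δ = 57

For a quadratic a x^2 + b x + c the discriminant is Δ = b^2 - 4ac = (3)^2 - 4*(3)*(-4) = 9 - (-48) = 57.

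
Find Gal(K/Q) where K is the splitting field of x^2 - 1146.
Gal(K/Q) = Z/2Z (cyclic of order 2)

x^2 - 1146 is irreducible over Q since 1146 is not a rational square. The splitting field Q(sqrt(1146)) has degree 2 over Q, and its unique nontrivial automorphism is sqrt(1146) ↦ -sqrt(1146). Hence Gal(Q(sqrt(1146))/Q) = Z/2Z.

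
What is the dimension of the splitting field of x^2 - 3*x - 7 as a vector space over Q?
[K:Q] = 2

The discriminant of x^2 + (-3)*x + (-7) is b^2 - 4c = 9 - (-28) = 37. Since 37 is not a perfect square in Q, the polynomial is irreducible over Q. Its two roots generate a degree-2 extension, so [K:Q] = 2.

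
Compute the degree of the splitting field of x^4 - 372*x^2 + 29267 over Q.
[K:Q] = 4

f factors as (x^2 - 259)(x^2 - 113); the splitting field is K = Q(sqrt(259), sqrt(113)). Since 259, 113, and 29267 are all non-squares in Q, the three subfields Q(sqrt(259)), Q(sqrt(113)), Q(sqrt(29267)) are distinct degree-2 extensions, so [K:Q] = 4 (Klein four Galois group).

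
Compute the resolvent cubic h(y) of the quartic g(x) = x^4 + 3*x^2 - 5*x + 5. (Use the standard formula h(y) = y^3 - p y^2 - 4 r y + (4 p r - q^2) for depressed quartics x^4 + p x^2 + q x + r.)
h(y) = y^3 - 3*y^2 - 20*y + 35

Identify coefficients: p = 3, q = -5, r = 5.
Plug into h(y) = y^3 - p y^2 - 4 r y + (4 p r - q^2):
  h(y) = y^3 - (3) y^2 - 4*(5) y + (4*(3)*(5) - (-5)^2)
       = y^3 + (-3) y^2 + (-20) y + (35).
Simplifying: h(y) = y^3 - 3*y^2 - 20*y + 35.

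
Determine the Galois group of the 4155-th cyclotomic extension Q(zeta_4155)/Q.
|Gal(Q(zeta_4155)/Q)| = phi(4155) = 2208; group ≅ (Z/4155Z)^* ≅ Z/2Z × Z/4Z × Z/276Z

The n-th cyclotomic polynomial Φ_4155(x) is the minimal polynomial of zeta_4155 over Q and has degree phi(4155) = 2208. So Q(zeta_4155) is a degree-2208 Galois extension with Galois group (Z/4155Z)^*. By CRT, (Z/4155Z)^* ≅ (Z/3Z)^* × (Z/5Z)^* × (Z/277Z)^*. Each prime-power unit group is (Z/3Z)^* ≅ Z/2Z; (Z/5Z)^* ≅ Z/4Z; (Z/277Z)^* ≅ Z/276Z. Hence Gal(Q(zeta_4155)/Q) ≅ Z/2Z × Z/4Z × Z/276Z.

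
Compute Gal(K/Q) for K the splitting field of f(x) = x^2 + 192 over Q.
Gal(K/Q) = Z/2Z (cyclic of order 2)

x^2 + 192 is irreducible over Q since -192 is not a rational square. The splitting field Q(sqrt(-192)) has degree 2 over Q, and its unique nontrivial automorphism is sqrt(-192) ↦ -sqrt(-192). Hence Gal(Q(sqrt(-192))/Q) = Z/2Z.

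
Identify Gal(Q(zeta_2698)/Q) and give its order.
|Gal(Q(zeta_2698)/Q)| = phi(2698) = 1260; group ≅ (Z/2698Z)^* ≅ Z/18Z × Z/70Z

The n-th cyclotomic polynomial Φ_2698(x) is the minimal polynomial of zeta_2698 over Q and has degree phi(2698) = 1260. So Q(zeta_2698) is a degree-1260 Galois extension with Galois group (Z/2698Z)^*. By CRT, (Z/2698Z)^* ≅ (Z/2Z)^* × (Z/19Z)^* × (Z/71Z)^*. Each prime-power unit group is (Z/2Z)^* ≅ trivial group (order 1); (Z/19Z)^* ≅ Z/18Z; (Z/71Z)^* ≅ Z/70Z. Hence Gal(Q(zeta_2698)/Q) ≅ Z/18Z × Z/70Z.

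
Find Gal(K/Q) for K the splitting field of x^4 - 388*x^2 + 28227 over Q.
Gal(K/Q) = V_4 (Klein four-group, Z/2Z × Z/2Z)

f factors as (x^2 - 291)(x^2 - 97), so the splitting field is K = Q(sqrt(291), sqrt(97)). The elements 291, 97, 28227 are all non-squares in Q, so sqrt(291) and sqrt(97) generate independent quadratic extensions. Thus [K:Q] = 4 and Gal(K/Q) is generated by the two order-2 automorphisms sqrt(291) ↦ -sqrt(291) and sqrt(97) ↦ -sqrt(97), giving V_4.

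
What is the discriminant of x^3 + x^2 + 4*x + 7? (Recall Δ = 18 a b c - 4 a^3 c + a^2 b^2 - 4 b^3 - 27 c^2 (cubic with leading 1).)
Δ = -1087

For x^3 + a x^2 + b x + c the discriminant is Δ = 18 a b c - 4 a^3 c + a^2 b^2 - 4 b^3 - 27 c^2.
Plug a = 1, b = 4, c = 7:
  18*(1)*(4)*(7) - 4*(1)^3*(7) + (1)^2*(4)^2 - 4*(4)^3 - 27*(7)^2
  = 504 + (-28) + 16 + (-256) + (-1323)
  = -1087.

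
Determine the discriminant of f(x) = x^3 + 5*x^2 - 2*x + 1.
Δ = -575

For x^3 + a x^2 + b x + c the discriminant is Δ = 18 a b c - 4 a^3 c + a^2 b^2 - 4 b^3 - 27 c^2.
Plug a = 5, b = -2, c = 1:
  18*(5)*(-2)*(1) - 4*(5)^3*(1) + (5)^2*(-2)^2 - 4*(-2)^3 - 27*(1)^2
  = -180 + (-500) + 100 + (32) + (-27)
  = -575.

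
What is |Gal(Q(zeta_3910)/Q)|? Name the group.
|Gal(Q(zeta_3910)/Q)| = phi(3910) = 1408; group ≅ (Z/3910Z)^* ≅ Z/4Z × Z/16Z × Z/22Z

The n-th cyclotomic polynomial Φ_3910(x) is the minimal polynomial of zeta_3910 over Q and has degree phi(3910) = 1408. So Q(zeta_3910) is a degree-1408 Galois extension with Galois group (Z/3910Z)^*. By CRT, (Z/3910Z)^* ≅ (Z/2Z)^* × (Z/5Z)^* × (Z/17Z)^* × (Z/23Z)^*. Each prime-power unit group is (Z/2Z)^* ≅ trivial group (order 1); (Z/5Z)^* ≅ Z/4Z; (Z/17Z)^* ≅ Z/16Z; (Z/23Z)^* ≅ Z/22Z. Hence Gal(Q(zeta_3910)/Q) ≅ Z/4Z × Z/16Z × Z/22Z.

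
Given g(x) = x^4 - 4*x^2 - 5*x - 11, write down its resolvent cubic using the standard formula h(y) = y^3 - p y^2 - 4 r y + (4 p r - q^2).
h(y) = y^3 + 4*y^2 + 44*y + 151

Identify coefficients: p = -4, q = -5, r = -11.
Plug into h(y) = y^3 - p y^2 - 4 r y + (4 p r - q^2):
  h(y) = y^3 - (-4) y^2 - 4*(-11) y + (4*(-4)*(-11) - (-5)^2)
       = y^3 + (4) y^2 + (44) y + (151).
Simplifying: h(y) = y^3 + 4*y^2 + 44*y + 151.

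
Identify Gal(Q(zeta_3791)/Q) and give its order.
|Gal(Q(zeta_3791)/Q)| = phi(3791) = 3552; group ≅ (Z/3791Z)^* ≅ Z/16Z × Z/222Z

The n-th cyclotomic polynomial Φ_3791(x) is the minimal polynomial of zeta_3791 over Q and has degree phi(3791) = 3552. So Q(zeta_3791) is a degree-3552 Galois extension with Galois group (Z/3791Z)^*. By CRT, (Z/3791Z)^* ≅ (Z/17Z)^* × (Z/223Z)^*. Each prime-power unit group is (Z/17Z)^* ≅ Z/16Z; (Z/223Z)^* ≅ Z/222Z. Hence Gal(Q(zeta_3791)/Q) ≅ Z/16Z × Z/222Z.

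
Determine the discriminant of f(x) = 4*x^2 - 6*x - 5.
Δ = 116

For a quadratic a x^2 + b x + c the discriminant is Δ = b^2 - 4ac = (-6)^2 - 4*(4)*(-5) = 36 - (-80) = 116.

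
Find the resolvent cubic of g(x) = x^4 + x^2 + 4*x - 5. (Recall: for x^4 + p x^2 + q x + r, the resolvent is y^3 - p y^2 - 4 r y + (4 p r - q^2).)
h(y) = y^3 - y^2 + 20*y - 36

Identify coefficients: p = 1, q = 4, r = -5.
Plug into h(y) = y^3 - p y^2 - 4 r y + (4 p r - q^2):
  h(y) = y^3 - (1) y^2 - 4*(-5) y + (4*(1)*(-5) - (4)^2)
       = y^3 + (-1) y^2 + (20) y + (-36).
Simplifying: h(y) = y^3 - y^2 + 20*y - 36.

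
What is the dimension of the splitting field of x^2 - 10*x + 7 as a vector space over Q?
[K:Q] = 2

The discriminant of x^2 + (-10)*x + (7) is b^2 - 4c = 100 - (28) = 72. Since 72 is not a perfect square in Q, the polynomial is irreducible over Q. Its two roots generate a degree-2 extension, so [K:Q] = 2.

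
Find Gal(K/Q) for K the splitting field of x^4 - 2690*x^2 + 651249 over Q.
Gal(K/Q) = Z/2Z (cyclic of order 2)

f factors as (x^2 - 2421)(x^2 - 269), so the splitting field is K = Q(sqrt(2421), sqrt(269)). The squarefree part of 2421 is 269 and the squarefree part of 269 is also 269, so sqrt(2421) and sqrt(269) are both rational multiples of sqrt(269). Hence Q(sqrt(2421)) = Q(sqrt(269)) = Q(sqrt(269)), and the splitting field collapses to a single degree-2 extension with Galois group Z/2Z.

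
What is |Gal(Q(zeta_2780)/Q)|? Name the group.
|Gal(Q(zeta_2780)/Q)| = phi(2780) = 1104; group ≅ (Z/2780Z)^* ≅ Z/2Z × Z/4Z × Z/138Z

The n-th cyclotomic polynomial Φ_2780(x) is the minimal polynomial of zeta_2780 over Q and has degree phi(2780) = 1104. So Q(zeta_2780) is a degree-1104 Galois extension with Galois group (Z/2780Z)^*. By CRT, (Z/2780Z)^* ≅ (Z/4Z)^* × (Z/5Z)^* × (Z/139Z)^*. Each prime-power unit group is (Z/4Z)^* ≅ Z/2Z; (Z/5Z)^* ≅ Z/4Z; (Z/139Z)^* ≅ Z/138Z. Hence Gal(Q(zeta_2780)/Q) ≅ Z/2Z × Z/4Z × Z/138Z.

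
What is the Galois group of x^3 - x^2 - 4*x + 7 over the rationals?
Gal(K/Q) = S_3 (symmetric group of order 6)

Compute the discriminant of x^3 + (-1)*x^2 + (-4)*x + (7): Δ = -519. Since Δ is not a rational square, the Galois group is not contained in A_3; it must be the full S_3 (irreducibility of the cubic rules out anything smaller).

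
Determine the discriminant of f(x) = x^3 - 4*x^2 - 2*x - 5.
Δ = -2579

For x^3 + a x^2 + b x + c the discriminant is Δ = 18 a b c - 4 a^3 c + a^2 b^2 - 4 b^3 - 27 c^2.
Plug a = -4, b = -2, c = -5:
  18*(-4)*(-2)*(-5) - 4*(-4)^3*(-5) + (-4)^2*(-2)^2 - 4*(-2)^3 - 27*(-5)^2
  = -720 + (-1280) + 64 + (32) + (-675)
  = -2579.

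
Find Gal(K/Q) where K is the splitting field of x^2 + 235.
Gal(K/Q) = Z/2Z (cyclic of order 2)

x^2 + 235 is irreducible over Q since -235 is not a rational square. The splitting field Q(sqrt(-235)) has degree 2 over Q, and its unique nontrivial automorphism is sqrt(-235) ↦ -sqrt(-235). Hence Gal(Q(sqrt(-235))/Q) = Z/2Z.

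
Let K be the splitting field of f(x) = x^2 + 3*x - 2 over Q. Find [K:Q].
[K:Q] = 2

The discriminant of x^2 + (3)*x + (-2) is b^2 - 4c = 9 - (-8) = 17. Since 17 is not a perfect square in Q, the polynomial is irreducible over Q. Its two roots generate a degree-2 extension, so [K:Q] = 2.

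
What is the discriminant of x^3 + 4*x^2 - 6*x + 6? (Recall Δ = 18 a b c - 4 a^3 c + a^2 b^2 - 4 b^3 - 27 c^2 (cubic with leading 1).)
Δ = -3660

For x^3 + a x^2 + b x + c the discriminant is Δ = 18 a b c - 4 a^3 c + a^2 b^2 - 4 b^3 - 27 c^2.
Plug a = 4, b = -6, c = 6:
  18*(4)*(-6)*(6) - 4*(4)^3*(6) + (4)^2*(-6)^2 - 4*(-6)^3 - 27*(6)^2
  = -2592 + (-1536) + 576 + (864) + (-972)
  = -3660.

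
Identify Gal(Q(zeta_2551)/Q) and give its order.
|Gal(Q(zeta_2551)/Q)| = phi(2551) = 2550; group ≅ (Z/2551Z)^* ≅ Z/2550Z

The n-th cyclotomic polynomial Φ_2551(x) is the minimal polynomial of zeta_2551 over Q and has degree phi(2551) = 2550. So Q(zeta_2551) is a degree-2550 Galois extension with Galois group (Z/2551Z)^*. (Z/2551Z)^* is cyclic since 2551 is an odd prime power (or 4). Hence Gal(Q(zeta_2551)/Q) ≅ Z/2550Z.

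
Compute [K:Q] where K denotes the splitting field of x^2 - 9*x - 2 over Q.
[K:Q] = 2

The discriminant of x^2 + (-9)*x + (-2) is b^2 - 4c = 81 - (-8) = 89. Since 89 is not a perfect square in Q, the polynomial is irreducible over Q. Its two roots generate a degree-2 extension, so [K:Q] = 2.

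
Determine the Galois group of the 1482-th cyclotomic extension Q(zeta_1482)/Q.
|Gal(Q(zeta_1482)/Q)| = phi(1482) = 432; group ≅ (Z/1482Z)^* ≅ Z/2Z × Z/12Z × Z/18Z

The n-th cyclotomic polynomial Φ_1482(x) is the minimal polynomial of zeta_1482 over Q and has degree phi(1482) = 432. So Q(zeta_1482) is a degree-432 Galois extension with Galois group (Z/1482Z)^*. By CRT, (Z/1482Z)^* ≅ (Z/2Z)^* × (Z/3Z)^* × (Z/13Z)^* × (Z/19Z)^*. Each prime-power unit group is (Z/2Z)^* ≅ trivial group (order 1); (Z/3Z)^* ≅ Z/2Z; (Z/13Z)^* ≅ Z/12Z; (Z/19Z)^* ≅ Z/18Z. Hence Gal(Q(zeta_1482)/Q) ≅ Z/2Z × Z/12Z × Z/18Z.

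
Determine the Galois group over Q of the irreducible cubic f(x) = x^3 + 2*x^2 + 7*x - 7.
Gal(K/Q) = S_3 (symmetric group of order 6)

Compute the discriminant of x^3 + (2)*x^2 + (7)*x + (-7): Δ = -4039. Since Δ is not a rational square, the Galois group is not contained in A_3; it must be the full S_3 (irreducibility of the cubic rules out anything smaller).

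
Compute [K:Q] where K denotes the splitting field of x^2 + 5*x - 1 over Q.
[K:Q] = 2

The discriminant of x^2 + (5)*x + (-1) is b^2 - 4c = 25 - (-4) = 29. Since 29 is not a perfect square in Q, the polynomial is irreducible over Q. Its two roots generate a degree-2 extension, so [K:Q] = 2.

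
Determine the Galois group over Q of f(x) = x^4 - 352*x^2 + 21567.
Gal(K/Q) = V_4 (Klein four-group, Z/2Z × Z/2Z)

f factors as (x^2 - 79)(x^2 - 273), so the splitting field is K = Q(sqrt(79), sqrt(273)). The elements 79, 273, 21567 are all non-squares in Q, so sqrt(79) and sqrt(273) generate independent quadratic extensions. Thus [K:Q] = 4 and Gal(K/Q) is generated by the two order-2 automorphisms sqrt(79) ↦ -sqrt(79) and sqrt(273) ↦ -sqrt(273), giving V_4.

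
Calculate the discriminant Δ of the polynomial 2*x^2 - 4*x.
Δ = 16

For a quadratic a x^2 + b x + c the discriminant is Δ = b^2 - 4ac = (-4)^2 - 4*(2)*(0) = 16 - (0) = 16.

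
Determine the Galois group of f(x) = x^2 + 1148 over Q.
Gal(K/Q) = Z/2Z (cyclic of order 2)

x^2 + 1148 is irreducible over Q since -1148 is not a rational square. The splitting field Q(sqrt(-1148)) has degree 2 over Q, and its unique nontrivial automorphism is sqrt(-1148) ↦ -sqrt(-1148). Hence Gal(Q(sqrt(-1148))/Q) = Z/2Z.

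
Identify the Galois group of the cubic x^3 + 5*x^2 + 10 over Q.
Gal(K/Q) = S_3 (symmetric group of order 6)

Compute the discriminant of x^3 + (5)*x^2 + (0)*x + (10): Δ = -7700. Since Δ is not a rational square, the Galois group is not contained in A_3; it must be the full S_3 (irreducibility of the cubic rules out anything smaller).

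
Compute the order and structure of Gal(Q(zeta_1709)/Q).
|Gal(Q(zeta_1709)/Q)| = phi(1709) = 1708; group ≅ (Z/1709Z)^* ≅ Z/1708Z

The n-th cyclotomic polynomial Φ_1709(x) is the minimal polynomial of zeta_1709 over Q and has degree phi(1709) = 1708. So Q(zeta_1709) is a degree-1708 Galois extension with Galois group (Z/1709Z)^*. (Z/1709Z)^* is cyclic since 1709 is an odd prime power (or 4). Hence Gal(Q(zeta_1709)/Q) ≅ Z/1708Z.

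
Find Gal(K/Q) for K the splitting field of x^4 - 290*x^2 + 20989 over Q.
Gal(K/Q) = V_4 (Klein four-group, Z/2Z × Z/2Z)

f factors as (x^2 - 151)(x^2 - 139), so the splitting field is K = Q(sqrt(151), sqrt(139)). The elements 151, 139, 20989 are all non-squares in Q, so sqrt(151) and sqrt(139) generate independent quadratic extensions. Thus [K:Q] = 4 and Gal(K/Q) is generated by the two order-2 automorphisms sqrt(151) ↦ -sqrt(151) and sqrt(139) ↦ -sqrt(139), giving V_4.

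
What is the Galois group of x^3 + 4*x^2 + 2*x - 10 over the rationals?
Gal(K/Q) = S_3 (symmetric group of order 6)

Compute the discriminant of x^3 + (4)*x^2 + (2)*x + (-10): Δ = -1548. Since Δ is not a rational square, the Galois group is not contained in A_3; it must be the full S_3 (irreducibility of the cubic rules out anything smaller).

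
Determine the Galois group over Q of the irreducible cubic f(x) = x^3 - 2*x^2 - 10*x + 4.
Gal(K/Q) = S_3 (symmetric group of order 6)

Compute the discriminant of x^3 + (-2)*x^2 + (-10)*x + (4): Δ = 5536. Since Δ is not a rational square, the Galois group is not contained in A_3; it must be the full S_3 (irreducibility of the cubic rules out anything smaller).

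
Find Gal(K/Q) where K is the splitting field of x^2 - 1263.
Gal(K/Q) = Z/2Z (cyclic of order 2)

x^2 - 1263 is irreducible over Q since 1263 is not a rational square. The splitting field Q(sqrt(1263)) has degree 2 over Q, and its unique nontrivial automorphism is sqrt(1263) ↦ -sqrt(1263). Hence Gal(Q(sqrt(1263))/Q) = Z/2Z.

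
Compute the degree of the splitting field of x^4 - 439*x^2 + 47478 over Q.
[K:Q] = 4

f factors as (x^2 - 193)(x^2 - 246); the splitting field is K = Q(sqrt(193), sqrt(246)). Since 193, 246, and 47478 are all non-squares in Q, the three subfields Q(sqrt(193)), Q(sqrt(246)), Q(sqrt(47478)) are distinct degree-2 extensions, so [K:Q] = 4 (Klein four Galois group).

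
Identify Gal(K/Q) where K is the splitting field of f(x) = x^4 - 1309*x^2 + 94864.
Gal(K/Q) = Z/2Z (cyclic of order 2)

f factors as (x^2 - 77)(x^2 - 1232), so the splitting field is K = Q(sqrt(77), sqrt(1232)). The squarefree part of 77 is 77 and the squarefree part of 1232 is also 77, so sqrt(77) and sqrt(1232) are both rational multiples of sqrt(77). Hence Q(sqrt(77)) = Q(sqrt(1232)) = Q(sqrt(77)), and the splitting field collapses to a single degree-2 extension with Galois group Z/2Z.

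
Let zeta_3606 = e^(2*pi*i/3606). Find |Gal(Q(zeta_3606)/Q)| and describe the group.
|Gal(Q(zeta_3606)/Q)| = phi(3606) = 1200; group ≅ (Z/3606Z)^* ≅ Z/2Z × Z/600Z

The n-th cyclotomic polynomial Φ_3606(x) is the minimal polynomial of zeta_3606 over Q and has degree phi(3606) = 1200. So Q(zeta_3606) is a degree-1200 Galois extension with Galois group (Z/3606Z)^*. By CRT, (Z/3606Z)^* ≅ (Z/2Z)^* × (Z/3Z)^* × (Z/601Z)^*. Each prime-power unit group is (Z/2Z)^* ≅ trivial group (order 1); (Z/3Z)^* ≅ Z/2Z; (Z/601Z)^* ≅ Z/600Z. Hence Gal(Q(zeta_3606)/Q) ≅ Z/2Z × Z/600Z.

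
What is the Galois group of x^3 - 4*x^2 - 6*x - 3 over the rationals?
Gal(K/Q) = S_3 (symmetric group of order 6)

Compute the discriminant of x^3 + (-4)*x^2 + (-6)*x + (-3): Δ = -867. Since Δ is not a rational square, the Galois group is not contained in A_3; it must be the full S_3 (irreducibility of the cubic rules out anything smaller).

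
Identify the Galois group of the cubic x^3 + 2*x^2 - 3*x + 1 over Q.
Gal(K/Q) = S_3 (symmetric group of order 6)

Compute the discriminant of x^3 + (2)*x^2 + (-3)*x + (1): Δ = -23. Since Δ is not a rational square, the Galois group is not contained in A_3; it must be the full S_3 (irreducibility of the cubic rules out anything smaller).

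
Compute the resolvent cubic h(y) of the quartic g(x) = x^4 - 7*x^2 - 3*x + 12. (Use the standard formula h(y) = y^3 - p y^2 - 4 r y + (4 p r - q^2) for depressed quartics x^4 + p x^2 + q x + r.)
h(y) = y^3 + 7*y^2 - 48*y - 345

Identify coefficients: p = -7, q = -3, r = 12.
Plug into h(y) = y^3 - p y^2 - 4 r y + (4 p r - q^2):
  h(y) = y^3 - (-7) y^2 - 4*(12) y + (4*(-7)*(12) - (-3)^2)
       = y^3 + (7) y^2 + (-48) y + (-345).
Simplifying: h(y) = y^3 + 7*y^2 - 48*y - 345.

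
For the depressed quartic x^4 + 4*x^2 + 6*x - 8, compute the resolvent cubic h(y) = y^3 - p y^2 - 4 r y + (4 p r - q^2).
h(y) = y^3 - 4*y^2 + 32*y - 164

Identify coefficients: p = 4, q = 6, r = -8.
Plug into h(y) = y^3 - p y^2 - 4 r y + (4 p r - q^2):
  h(y) = y^3 - (4) y^2 - 4*(-8) y + (4*(4)*(-8) - (6)^2)
       = y^3 + (-4) y^2 + (32) y + (-164).
Simplifying: h(y) = y^3 - 4*y^2 + 32*y - 164.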